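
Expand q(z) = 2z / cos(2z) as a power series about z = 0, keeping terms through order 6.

20*z^5/3 + 4*z^3 + 2*z

Invert the denominator's series and multiply.
q(0) = 0
q′(0) = 2
q′′(0) = 0
q′′′(0) = 24
q^(4)(0) = 0
q^(5)(0) = 800
q^(6)(0) = 0
The Taylor polynomial is Σ q^(k)(0)/k! · z^k.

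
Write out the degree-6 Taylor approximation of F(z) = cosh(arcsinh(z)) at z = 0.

Plug the Maclaurin series of the inner function into that of the outer and collect terms.
F(0) = 1
F′(0) = 0
F′′(0) = 1
F′′′(0) = 0
F^(4)(0) = -3
F^(5)(0) = 0
F^(6)(0) = 45
Dividing each by k! gives the coefficients c_0, ..., c_6.

z^6/16 - z^4/8 + z^2/2 + 1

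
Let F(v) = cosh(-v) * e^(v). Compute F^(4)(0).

Expand each factor separately, then convolve coefficients.
From the series, [v^4] F = 1/3; multiply by 4! = 24 to get 8.

8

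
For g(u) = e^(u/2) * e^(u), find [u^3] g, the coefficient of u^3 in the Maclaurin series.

Write out both Maclaurin series and multiply, keeping only the needed powers.
g(0) = 1
g′(0) = 3/2
g′′(0) = 9/4
g′′′(0) = 27/8
The Taylor polynomial is Σ g^(k)(0)/k! · u^k.

9/16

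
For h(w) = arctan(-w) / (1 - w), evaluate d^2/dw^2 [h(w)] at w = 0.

Expand 1/(denominator) as a geometric series and multiply by the numerator's series.
The coefficient of w^2 in the expansion is -1, so h′′(0) = 2! * (-1) = -2.

-2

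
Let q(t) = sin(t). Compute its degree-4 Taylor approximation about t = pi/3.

Apply the Taylor formula c_k = f^(k)(a)/k!.
q(pi/3) = sqrt(3)/2
q′(pi/3) = 1/2
q′′(pi/3) = -sqrt(3)/2
q′′′(pi/3) = -1/2
q^(4)(pi/3) = sqrt(3)/2
Dividing each by k! gives the coefficients c_0, ..., c_4.

sqrt(3)*(t - pi/3)^4/48 - (t - pi/3)^3/12 - sqrt(3)*(t - pi/3)^2/4 + (t - pi/3)/2 + sqrt(3)/2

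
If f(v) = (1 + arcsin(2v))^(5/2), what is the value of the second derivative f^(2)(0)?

15

Compose series: expand the inner function first, then feed it into the outer expansion.
The coefficient of v^2 in the expansion is 15/2, so f′′(0) = 2! * (15/2) = 15.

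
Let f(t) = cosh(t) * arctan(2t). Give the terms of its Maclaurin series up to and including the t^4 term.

Expand each factor separately, then convolve coefficients.

-5*t^3/3 + 2*t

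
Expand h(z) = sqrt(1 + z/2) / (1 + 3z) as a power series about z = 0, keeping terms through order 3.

Multiply the two series term by term and collect like powers.
h(0) = 1
h′(0) = -11/4
h′′(0) = 263/16
h′′′(0) = -9465/64
Then c_k = h^(k)(0)/k! gives each Taylor coefficient.

-3155*z^3/128 + 263*z^2/32 - 11*z/4 + 1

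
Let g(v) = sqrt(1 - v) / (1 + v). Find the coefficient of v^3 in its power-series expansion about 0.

-23/16

Expand each factor separately, then convolve coefficients.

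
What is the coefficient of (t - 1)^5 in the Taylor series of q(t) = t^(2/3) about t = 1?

q(1) = 1
q′(1) = 2/3
q′′(1) = -2/9
q′′′(1) = 8/27
q^(4)(1) = -56/81
q^(5)(1) = 560/243

14/729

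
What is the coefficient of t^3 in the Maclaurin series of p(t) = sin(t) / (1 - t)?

5/6

Multiply the numerator's expansion by the denominator's geometric series.
p(0) = 0
p′(0) = 1
p′′(0) = 2
p′′′(0) = 5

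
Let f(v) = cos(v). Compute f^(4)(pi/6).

Compute the successive derivatives at the expansion point and divide by k!.
From the series, [(v - pi/6)^4] f = sqrt(3)/48; multiply by 4! = 24 to get sqrt(3)/2.

sqrt(3)/2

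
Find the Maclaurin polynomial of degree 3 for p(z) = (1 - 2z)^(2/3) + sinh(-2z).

Expand each term separately and add.
[z^0] = 1;  [z^1] = -10/3;  [z^2] = -4/9;  [z^3] = -140/81.

-140*z^3/81 - 4*z^2/9 - 10*z/3 + 1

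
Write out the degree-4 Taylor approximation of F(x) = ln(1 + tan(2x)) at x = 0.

-28*x^4/3 + 16*x^3/3 - 2*x^2 + 2*x

Plug the Maclaurin series of the inner function into that of the outer and collect terms.
[x^0] = 0;  [x^1] = 2;  [x^2] = -2;  [x^3] = 16/3;  [x^4] = -28/3.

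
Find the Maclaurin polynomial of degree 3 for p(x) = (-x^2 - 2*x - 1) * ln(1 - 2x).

Distribute the polynomial across the series and collect like powers.

26*x^3/3 + 6*x^2 + 2*x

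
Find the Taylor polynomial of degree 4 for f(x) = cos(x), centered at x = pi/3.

(x - pi/3)^4/48 + sqrt(3)*(x - pi/3)^3/12 - (x - pi/3)^2/4 - sqrt(3)*(x - pi/3)/2 + 1/2

[(x - pi/3)^0] = 1/2;  [(x - pi/3)^1] = -sqrt(3)/2;  [(x - pi/3)^2] = -1/4;  [(x - pi/3)^3] = sqrt(3)/12;  [(x - pi/3)^4] = 1/48.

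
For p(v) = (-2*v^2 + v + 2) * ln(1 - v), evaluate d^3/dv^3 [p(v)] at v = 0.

Multiply each power in the prefactor through the base expansion.
From the series, [v^3] p = 5/6; multiply by 3! = 6 to get 5.

5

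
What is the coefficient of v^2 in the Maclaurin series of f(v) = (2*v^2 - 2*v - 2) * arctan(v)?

-2

Shift and add copies of the series according to the polynomial's terms.
f(0) = 0
f′(0) = -2
f′′(0) = -4
So c_2 = f′′(0)/2! = -2.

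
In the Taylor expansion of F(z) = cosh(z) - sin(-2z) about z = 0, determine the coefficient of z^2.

Expand each term separately and add.
[z^0] = 1;  [z^1] = 2;  [z^2] = 1/2.

1/2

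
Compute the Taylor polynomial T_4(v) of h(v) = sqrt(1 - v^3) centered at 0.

Apply the Taylor formula c_k = f^(k)(a)/k!.
h(0) = 1
h′(0) = 0
h′′(0) = 0
h′′′(0) = -3
h^(4)(0) = 0
Dividing each by k! gives the coefficients c_0, ..., c_4.

1 - v^3/2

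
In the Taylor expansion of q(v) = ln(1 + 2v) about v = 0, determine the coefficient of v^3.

q(0) = 0
q′(0) = 2
q′′(0) = -4
q′′′(0) = 16

8/3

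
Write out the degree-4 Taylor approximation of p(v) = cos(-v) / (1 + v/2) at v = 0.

-v^4/48 + v^3/8 - v^2/4 - v/2 + 1

Multiply the two series term by term and collect like powers.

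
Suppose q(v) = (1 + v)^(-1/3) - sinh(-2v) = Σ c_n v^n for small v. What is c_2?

2/9

Combine the two series term by term.
q(0) = 1
q′(0) = 5/3
q′′(0) = 4/9
So c_2 = q′′(0)/2! = 2/9.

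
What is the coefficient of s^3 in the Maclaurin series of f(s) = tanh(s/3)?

[s^0] = 0;  [s^1] = 1/3;  [s^2] = 0;  [s^3] = -1/81.

-1/81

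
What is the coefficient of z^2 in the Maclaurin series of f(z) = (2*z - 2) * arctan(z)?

Shift and add copies of the series according to the polynomial's terms.

2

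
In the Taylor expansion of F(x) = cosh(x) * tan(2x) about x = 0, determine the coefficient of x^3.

11/3

Write out both Maclaurin series and multiply, keeping only the needed powers.
[x^0] = 0;  [x^1] = 2;  [x^2] = 0;  [x^3] = 11/3.
So c_3 = F′′′(0)/3! = 11/3.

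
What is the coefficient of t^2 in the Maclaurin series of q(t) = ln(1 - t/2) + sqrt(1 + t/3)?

Expand each term separately and add.
q(0) = 1
q′(0) = -1/3
q′′(0) = -5/18
So c_2 = q′′(0)/2! = -5/36.

-5/36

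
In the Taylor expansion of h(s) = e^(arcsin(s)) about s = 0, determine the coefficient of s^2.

1/2

Compose series: expand the inner function first, then feed it into the outer expansion.
So c_2 = h′′(0)/2! = 1/2.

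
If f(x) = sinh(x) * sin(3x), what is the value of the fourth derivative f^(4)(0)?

Multiply the two series term by term and collect like powers.
From the series, [x^4] f = -4; multiply by 4! = 24 to get -96.

-96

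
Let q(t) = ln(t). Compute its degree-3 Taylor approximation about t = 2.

(t - 2)^3/24 - (t - 2)^2/8 + (t - 2)/2 + ln(2)

[(t - 2)^0] = ln(2);  [(t - 2)^1] = 1/2;  [(t - 2)^2] = -1/8;  [(t - 2)^3] = 1/24.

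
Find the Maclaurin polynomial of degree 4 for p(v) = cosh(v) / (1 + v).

Multiply the two series term by term and collect like powers.
[v^0] = 1;  [v^1] = -1;  [v^2] = 3/2;  [v^3] = -3/2;  [v^4] = 37/24.

37*v^4/24 - 3*v^3/2 + 3*v^2/2 - v + 1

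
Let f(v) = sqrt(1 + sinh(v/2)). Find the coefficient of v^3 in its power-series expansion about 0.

7/384

Substitute the inner expansion into the outer series and collect powers.
f(0) = 1
f′(0) = 1/4
f′′(0) = -1/16
f′′′(0) = 7/64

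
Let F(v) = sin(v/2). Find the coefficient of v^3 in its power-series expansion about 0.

-1/48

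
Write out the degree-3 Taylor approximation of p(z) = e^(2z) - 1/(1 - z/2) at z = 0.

29*z^3/24 + 7*z^2/4 + 3*z/2

Combine the two series term by term.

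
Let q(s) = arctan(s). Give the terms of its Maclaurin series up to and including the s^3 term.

-s^3/3 + s

q(0) = 0
q′(0) = 1
q′′(0) = 0
q′′′(0) = -2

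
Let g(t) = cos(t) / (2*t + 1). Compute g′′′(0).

Expand 1/(denominator) as a geometric series and multiply by the numerator's series.
The coefficient of t^3 in the expansion is -7, so g′′′(0) = 3! * (-7) = -42.

-42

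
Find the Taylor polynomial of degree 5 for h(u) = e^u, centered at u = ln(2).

Apply the Taylor formula c_k = f^(k)(a)/k!.
[(u - ln(2))^0] = 2;  [(u - ln(2))^1] = 2;  [(u - ln(2))^2] = 1;  [(u - ln(2))^3] = 1/3;  [(u - ln(2))^4] = 1/12;  [(u - ln(2))^5] = 1/60.

(u - ln(2))^5/60 + (u - ln(2))^4/12 + (u - ln(2))^3/3 + (u - ln(2))^2 + 2*(u - ln(2)) + 2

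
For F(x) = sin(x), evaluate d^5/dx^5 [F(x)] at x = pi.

The coefficient of (x - pi)^5 in the expansion is -1/120, so F^(5)(pi) = 5! * (-1/120) = -1.

-1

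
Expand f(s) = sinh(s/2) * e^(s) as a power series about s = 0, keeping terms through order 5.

Multiply the two series term by term and collect like powers.
[s^0] = 0;  [s^1] = 1/2;  [s^2] = 1/2;  [s^3] = 13/48;  [s^4] = 5/48;  [s^5] = 121/3840.

121*s^5/3840 + 5*s^4/48 + 13*s^3/48 + s^2/2 + s/2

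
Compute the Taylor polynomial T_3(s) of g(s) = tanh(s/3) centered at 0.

g(0) = 0
g′(0) = 1/3
g′′(0) = 0
g′′′(0) = -2/27

-s^3/81 + s/3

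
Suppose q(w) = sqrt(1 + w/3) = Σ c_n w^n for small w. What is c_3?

1/432

q(0) = 1
q′(0) = 1/6
q′′(0) = -1/36
q′′′(0) = 1/72
The Taylor polynomial is Σ q^(k)(0)/k! · w^k.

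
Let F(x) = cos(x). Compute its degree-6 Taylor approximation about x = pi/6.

Apply the Taylor formula c_k = f^(k)(a)/k!.

-sqrt(3)*(x - pi/6)^6/1440 - (x - pi/6)^5/240 + sqrt(3)*(x - pi/6)^4/48 + (x - pi/6)^3/12 - sqrt(3)*(x - pi/6)^2/4 - (x - pi/6)/2 + sqrt(3)/2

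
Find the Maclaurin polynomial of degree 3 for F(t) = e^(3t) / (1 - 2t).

Expand each factor separately, then convolve coefficients.
[t^0] = 1;  [t^1] = 5;  [t^2] = 29/2;  [t^3] = 67/2.

67*t^3/2 + 29*t^2/2 + 5*t + 1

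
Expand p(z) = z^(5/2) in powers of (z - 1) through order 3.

5*(z - 1)^3/16 + 15*(z - 1)^2/8 + 5*(z - 1)/2 + 1

[(z - 1)^0] = 1;  [(z - 1)^1] = 5/2;  [(z - 1)^2] = 15/8;  [(z - 1)^3] = 5/16.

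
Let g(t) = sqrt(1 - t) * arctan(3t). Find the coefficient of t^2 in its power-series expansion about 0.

Take the Cauchy product of the two expansions.
g(0) = 0
g′(0) = 3
g′′(0) = -3

-3/2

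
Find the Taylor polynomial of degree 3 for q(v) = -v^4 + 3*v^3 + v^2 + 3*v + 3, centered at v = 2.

-5*(v - 2)^3 - 5*(v - 2)^2 + 11*(v - 2) + 21

Use the known series and substitute for the argument.
q(2) = 21
q′(2) = 11
q′′(2) = -10
q′′′(2) = -30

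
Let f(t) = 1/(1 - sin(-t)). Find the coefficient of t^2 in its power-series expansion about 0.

1

Let u equal the inner series; expand the outer function in u and truncate.
f(0) = 1
f′(0) = -1
f′′(0) = 2
The Taylor polynomial is Σ f^(k)(0)/k! · t^k.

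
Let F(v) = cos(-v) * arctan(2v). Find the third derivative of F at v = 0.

-22

Take the Cauchy product of the two expansions.
The coefficient of v^3 in the expansion is -11/3, so F′′′(0) = 3! * (-11/3) = -22.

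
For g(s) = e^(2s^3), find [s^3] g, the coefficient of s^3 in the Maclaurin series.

g(0) = 1
g′(0) = 0
g′′(0) = 0
g′′′(0) = 12
So c_3 = g′′′(0)/3! = 2.

2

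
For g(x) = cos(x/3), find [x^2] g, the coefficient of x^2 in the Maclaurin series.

g(0) = 1
g′(0) = 0
g′′(0) = -1/9
So c_2 = g′′(0)/2! = -1/18.

-1/18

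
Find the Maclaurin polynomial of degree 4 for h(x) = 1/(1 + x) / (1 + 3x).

121*x^4 - 40*x^3 + 13*x^2 - 4*x + 1

Multiply the two series term by term and collect like powers.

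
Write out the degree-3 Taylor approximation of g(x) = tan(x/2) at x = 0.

Use the known series and substitute for the argument.
g(0) = 0
g′(0) = 1/2
g′′(0) = 0
g′′′(0) = 1/4
The Taylor polynomial is Σ g^(k)(0)/k! · x^k.

x^3/24 + x/2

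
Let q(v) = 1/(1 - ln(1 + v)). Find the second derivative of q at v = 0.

1

Let u equal the inner series; expand the outer function in u and truncate.
The coefficient of v^2 in the expansion is 1/2, so q′′(0) = 2! * (1/2) = 1.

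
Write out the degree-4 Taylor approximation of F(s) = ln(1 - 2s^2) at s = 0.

-2*s^4 - 2*s^2

F(0) = 0
F′(0) = 0
F′′(0) = -4
F′′′(0) = 0
F^(4)(0) = -48
The Taylor polynomial is Σ F^(k)(0)/k! · s^k.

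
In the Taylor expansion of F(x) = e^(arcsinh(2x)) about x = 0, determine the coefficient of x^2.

Compose series: expand the inner function first, then feed it into the outer expansion.
F(0) = 1
F′(0) = 2
F′′(0) = 4
The Taylor polynomial is Σ F^(k)(0)/k! · x^k.

2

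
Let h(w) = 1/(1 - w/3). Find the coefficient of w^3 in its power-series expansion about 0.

1/27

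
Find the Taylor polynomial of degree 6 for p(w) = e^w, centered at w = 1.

e*(w - 1)^6/720 + e*(w - 1)^5/120 + e*(w - 1)^4/24 + e*(w - 1)^3/6 + e*(w - 1)^2/2 + e*(w - 1) + e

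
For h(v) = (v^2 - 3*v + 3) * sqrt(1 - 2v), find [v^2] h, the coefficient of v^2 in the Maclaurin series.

5/2

Multiply each power in the prefactor through the base expansion.
[v^0] = 3;  [v^1] = -6;  [v^2] = 5/2.
So c_2 = h′′(0)/2! = 5/2.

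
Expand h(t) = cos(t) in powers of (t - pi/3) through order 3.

sqrt(3)*(t - pi/3)^3/12 - (t - pi/3)^2/4 - sqrt(3)*(t - pi/3)/2 + 1/2

Apply the Taylor formula c_k = f^(k)(a)/k!.
h(pi/3) = 1/2
h′(pi/3) = -sqrt(3)/2
h′′(pi/3) = -1/2
h′′′(pi/3) = sqrt(3)/2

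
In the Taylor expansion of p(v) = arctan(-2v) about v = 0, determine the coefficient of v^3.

8/3

p(0) = 0
p′(0) = -2
p′′(0) = 0
p′′′(0) = 16
So c_3 = p′′′(0)/3! = 8/3.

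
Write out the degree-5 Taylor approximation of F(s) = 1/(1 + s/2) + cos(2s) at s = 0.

Add the two expansions coefficient-wise.
F(0) = 2
F′(0) = -1/2
F′′(0) = -7/2
F′′′(0) = -3/4
F^(4)(0) = 35/2
F^(5)(0) = -15/4
Dividing each by k! gives the coefficients c_0, ..., c_5.

-s^5/32 + 35*s^4/48 - s^3/8 - 7*s^2/4 - s/2 + 2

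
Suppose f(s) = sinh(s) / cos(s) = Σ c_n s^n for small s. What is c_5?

3/10

Divide the numerator series by the denominator series (power-series long division).
f(0) = 0
f′(0) = 1
f′′(0) = 0
f′′′(0) = 4
f^(4)(0) = 0
f^(5)(0) = 36
Dividing each by k! gives the coefficients c_0, ..., c_5.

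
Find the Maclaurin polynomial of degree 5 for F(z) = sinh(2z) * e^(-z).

61*z^5/60 - 5*z^4/3 + 7*z^3/3 - 2*z^2 + 2*z

Write out both Maclaurin series and multiply, keeping only the needed powers.
F(0) = 0
F′(0) = 2
F′′(0) = -4
F′′′(0) = 14
F^(4)(0) = -40
F^(5)(0) = 122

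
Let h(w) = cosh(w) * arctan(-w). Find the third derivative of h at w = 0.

Multiply the two series term by term and collect like powers.
The coefficient of w^3 in the expansion is -1/6, so h′′′(0) = 3! * (-1/6) = -1.

-1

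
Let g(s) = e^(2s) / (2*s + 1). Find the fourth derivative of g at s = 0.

144

Multiply the numerator's expansion by the denominator's geometric series.
The coefficient of s^4 in the expansion is 6, so g^(4)(0) = 4! * (6) = 144.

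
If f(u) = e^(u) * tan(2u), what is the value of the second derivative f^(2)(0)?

Write out both Maclaurin series and multiply, keeping only the needed powers.
The coefficient of u^2 in the expansion is 2, so f′′(0) = 2! * (2) = 4.

4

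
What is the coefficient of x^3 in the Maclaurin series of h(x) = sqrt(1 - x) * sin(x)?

Multiply the two series term by term and collect like powers.
h(0) = 0
h′(0) = 1
h′′(0) = -1
h′′′(0) = -7/4
Dividing each by k! gives the coefficients c_0, ..., c_3.

-7/24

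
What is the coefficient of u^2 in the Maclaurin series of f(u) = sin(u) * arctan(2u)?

Take the Cauchy product of the two expansions.
f(0) = 0
f′(0) = 0
f′′(0) = 4
Dividing each by k! gives the coefficients c_0, ..., c_2.

2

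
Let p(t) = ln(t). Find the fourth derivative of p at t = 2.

The coefficient of (t - 2)^4 in the expansion is -1/64, so p^(4)(2) = 4! * (-1/64) = -3/8.

-3/8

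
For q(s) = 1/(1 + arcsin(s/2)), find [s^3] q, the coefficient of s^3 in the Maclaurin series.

Plug the Maclaurin series of the inner function into that of the outer and collect terms.
q(0) = 1
q′(0) = -1/2
q′′(0) = 1/2
q′′′(0) = -7/8

-7/48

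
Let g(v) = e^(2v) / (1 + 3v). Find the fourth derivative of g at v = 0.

1000

Take the Cauchy product of the two expansions.
The coefficient of v^4 in the expansion is 125/3, so g^(4)(0) = 4! * (125/3) = 1000.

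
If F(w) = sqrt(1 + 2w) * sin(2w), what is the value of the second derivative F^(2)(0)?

Expand each factor separately, then convolve coefficients.
The coefficient of w^2 in the expansion is 2, so F′′(0) = 2! * (2) = 4.

4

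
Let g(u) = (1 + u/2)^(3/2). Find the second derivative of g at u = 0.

3/16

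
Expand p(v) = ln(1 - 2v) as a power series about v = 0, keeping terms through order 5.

-32*v^5/5 - 4*v^4 - 8*v^3/3 - 2*v^2 - 2*v

p(0) = 0
p′(0) = -2
p′′(0) = -4
p′′′(0) = -16
p^(4)(0) = -96
p^(5)(0) = -768
The Taylor polynomial is Σ p^(k)(0)/k! · v^k.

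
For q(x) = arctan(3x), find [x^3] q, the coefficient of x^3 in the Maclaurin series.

-9

Compute the successive derivatives at the expansion point and divide by k!.
So c_3 = q′′′(0)/3! = -9.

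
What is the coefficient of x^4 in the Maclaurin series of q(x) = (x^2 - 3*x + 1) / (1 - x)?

-1

Distribute the polynomial across the series and collect like powers.
q(0) = 1
q′(0) = -2
q′′(0) = -2
q′′′(0) = -6
q^(4)(0) = -24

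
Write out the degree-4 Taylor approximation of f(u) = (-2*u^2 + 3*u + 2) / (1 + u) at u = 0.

Distribute the polynomial across the series and collect like powers.
f(0) = 2
f′(0) = 1
f′′(0) = -6
f′′′(0) = 18
f^(4)(0) = -72

-3*u^4 + 3*u^3 - 3*u^2 + u + 2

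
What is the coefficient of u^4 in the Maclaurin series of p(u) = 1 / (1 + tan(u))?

Use the geometric series for the reciprocal, then substitute.

5/3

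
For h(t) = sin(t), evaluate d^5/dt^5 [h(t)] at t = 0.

1

From the series, [t^5] h = 1/120; multiply by 5! = 120 to get 1.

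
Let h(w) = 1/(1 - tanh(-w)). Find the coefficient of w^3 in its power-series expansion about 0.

-2/3

Plug the Maclaurin series of the inner function into that of the outer and collect terms.
h(0) = 1
h′(0) = -1
h′′(0) = 2
h′′′(0) = -4
Dividing each by k! gives the coefficients c_0, ..., c_3.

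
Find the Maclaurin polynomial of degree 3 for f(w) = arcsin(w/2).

w^3/48 + w/2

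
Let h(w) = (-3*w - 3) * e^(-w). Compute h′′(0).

3

Multiply each power in the prefactor through the base expansion.
From the series, [w^2] h = 3/2; multiply by 2! = 2 to get 3.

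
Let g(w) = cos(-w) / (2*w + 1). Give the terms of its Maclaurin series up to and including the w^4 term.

Expand 1/(denominator) as a geometric series and multiply by the numerator's series.
[w^0] = 1;  [w^1] = -2;  [w^2] = 7/2;  [w^3] = -7;  [w^4] = 337/24.

337*w^4/24 - 7*w^3 + 7*w^2/2 - 2*w + 1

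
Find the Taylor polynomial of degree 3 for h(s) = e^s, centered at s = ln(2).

[(s - ln(2))^0] = 2;  [(s - ln(2))^1] = 2;  [(s - ln(2))^2] = 1;  [(s - ln(2))^3] = 1/3.

(s - ln(2))^3/3 + (s - ln(2))^2 + 2*(s - ln(2)) + 2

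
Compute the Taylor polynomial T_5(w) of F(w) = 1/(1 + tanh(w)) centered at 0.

Compose series: expand the inner function first, then feed it into the outer expansion.
F(0) = 1
F′(0) = -1
F′′(0) = 2
F′′′(0) = -4
F^(4)(0) = 8
F^(5)(0) = -16

-2*w^5/15 + w^4/3 - 2*w^3/3 + w^2 - w + 1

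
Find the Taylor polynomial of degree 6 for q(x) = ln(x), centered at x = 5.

-(x - 5)^6/93750 + (x - 5)^5/15625 - (x - 5)^4/2500 + (x - 5)^3/375 - (x - 5)^2/50 + (x - 5)/5 + ln(5)

q(5) = ln(5)
q′(5) = 1/5
q′′(5) = -1/25
q′′′(5) = 2/125
q^(4)(5) = -6/625
q^(5)(5) = 24/3125
q^(6)(5) = -24/3125
Then c_k = q^(k)(5)/k! gives each Taylor coefficient.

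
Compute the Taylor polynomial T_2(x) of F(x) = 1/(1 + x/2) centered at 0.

F(0) = 1
F′(0) = -1/2
F′′(0) = 1/2

x^2/4 - x/2 + 1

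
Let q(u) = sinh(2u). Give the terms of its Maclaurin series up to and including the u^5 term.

q(0) = 0
q′(0) = 2
q′′(0) = 0
q′′′(0) = 8
q^(4)(0) = 0
q^(5)(0) = 32
Dividing each by k! gives the coefficients c_0, ..., c_5.

4*u^5/15 + 4*u^3/3 + 2*u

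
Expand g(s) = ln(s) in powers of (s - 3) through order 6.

Compute the successive derivatives at the expansion point and divide by k!.
g(3) = ln(3)
g′(3) = 1/3
g′′(3) = -1/9
g′′′(3) = 2/27
g^(4)(3) = -2/27
g^(5)(3) = 8/81
g^(6)(3) = -40/243

-(s - 3)^6/4374 + (s - 3)^5/1215 - (s - 3)^4/324 + (s - 3)^3/81 - (s - 3)^2/18 + (s - 3)/3 + ln(3)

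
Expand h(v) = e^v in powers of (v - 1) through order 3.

e*(v - 1)^3/6 + e*(v - 1)^2/2 + e*(v - 1) + e

Differentiate repeatedly and evaluate at the center.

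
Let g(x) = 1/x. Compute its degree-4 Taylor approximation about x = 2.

(x - 2)^4/32 - (x - 2)^3/16 + (x - 2)^2/8 - (x - 2)/4 + 1/2

g(2) = 1/2
g′(2) = -1/4
g′′(2) = 1/4
g′′′(2) = -3/8
g^(4)(2) = 3/4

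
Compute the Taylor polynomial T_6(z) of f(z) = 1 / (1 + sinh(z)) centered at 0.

Write 1/(1+u) = 1 - u + u^2 - u^3 + ... and substitute the series for u.
f(0) = 1
f′(0) = -1
f′′(0) = 2
f′′′(0) = -7
f^(4)(0) = 32
f^(5)(0) = -181
f^(6)(0) = 1232
Then c_k = f^(k)(0)/k! gives each Taylor coefficient.

77*z^6/45 - 181*z^5/120 + 4*z^4/3 - 7*z^3/6 + z^2 - z + 1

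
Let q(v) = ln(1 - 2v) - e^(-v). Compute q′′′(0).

-15

Add the two expansions coefficient-wise.
The coefficient of v^3 in the expansion is -5/2, so q′′′(0) = 3! * (-5/2) = -15.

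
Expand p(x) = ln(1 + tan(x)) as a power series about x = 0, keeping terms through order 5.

Let u equal the inner series; expand the outer function in u and truncate.
p(0) = 0
p′(0) = 1
p′′(0) = -1
p′′′(0) = 4
p^(4)(0) = -14
p^(5)(0) = 80

2*x^5/3 - 7*x^4/12 + 2*x^3/3 - x^2/2 + x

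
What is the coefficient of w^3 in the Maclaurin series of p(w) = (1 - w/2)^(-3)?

p(0) = 1
p′(0) = 3/2
p′′(0) = 3
p′′′(0) = 15/2
Dividing each by k! gives the coefficients c_0, ..., c_3.

5/4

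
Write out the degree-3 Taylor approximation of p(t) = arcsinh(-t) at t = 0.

p(0) = 0
p′(0) = -1
p′′(0) = 0
p′′′(0) = 1

t^3/6 - t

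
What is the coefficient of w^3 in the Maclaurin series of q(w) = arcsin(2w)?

Compute the successive derivatives at the expansion point and divide by k!.
[w^0] = 0;  [w^1] = 2;  [w^2] = 0;  [w^3] = 4/3.

4/3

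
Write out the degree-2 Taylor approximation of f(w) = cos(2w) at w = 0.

1 - 2*w^2

[w^0] = 1;  [w^1] = 0;  [w^2] = -2.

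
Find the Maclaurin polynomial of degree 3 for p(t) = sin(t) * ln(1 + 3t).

-9*t^3/2 + 3*t^2

Expand each factor separately, then convolve coefficients.
p(0) = 0
p′(0) = 0
p′′(0) = 6
p′′′(0) = -27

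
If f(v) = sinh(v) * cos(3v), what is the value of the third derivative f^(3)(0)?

Write out both Maclaurin series and multiply, keeping only the needed powers.
From the series, [v^3] f = -13/3; multiply by 3! = 6 to get -26.

-26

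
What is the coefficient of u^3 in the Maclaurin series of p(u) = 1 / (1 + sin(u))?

Use the geometric series for the reciprocal, then substitute.
p(0) = 1
p′(0) = -1
p′′(0) = 2
p′′′(0) = -5
Then c_k = p^(k)(0)/k! gives each Taylor coefficient.

-5/6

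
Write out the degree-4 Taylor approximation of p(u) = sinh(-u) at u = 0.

-u^3/6 - u

p(0) = 0
p′(0) = -1
p′′(0) = 0
p′′′(0) = -1
p^(4)(0) = 0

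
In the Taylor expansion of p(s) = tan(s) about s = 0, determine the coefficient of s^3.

1/3

p(0) = 0
p′(0) = 1
p′′(0) = 0
p′′′(0) = 2
So c_3 = p′′′(0)/3! = 1/3.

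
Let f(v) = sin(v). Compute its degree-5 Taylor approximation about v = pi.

f(pi) = 0
f′(pi) = -1
f′′(pi) = 0
f′′′(pi) = 1
f^(4)(pi) = 0
f^(5)(pi) = -1

-(v - pi)^5/120 + (v - pi)^3/6 - (v - pi)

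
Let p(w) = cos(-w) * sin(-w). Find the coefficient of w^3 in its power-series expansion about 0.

2/3

Expand each factor separately, then convolve coefficients.
[w^0] = 0;  [w^1] = -1;  [w^2] = 0;  [w^3] = 2/3.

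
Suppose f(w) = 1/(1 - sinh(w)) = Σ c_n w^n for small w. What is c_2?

Plug the Maclaurin series of the inner function into that of the outer and collect terms.
f(0) = 1
f′(0) = 1
f′′(0) = 2
Dividing each by k! gives the coefficients c_0, ..., c_2.

1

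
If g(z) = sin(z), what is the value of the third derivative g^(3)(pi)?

1

Apply the Taylor formula c_k = f^(k)(a)/k!.
The coefficient of (z - pi)^3 in the expansion is 1/6, so g′′′(pi) = 3! * (1/6) = 1.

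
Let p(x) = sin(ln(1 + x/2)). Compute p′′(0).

Substitute the inner expansion into the outer series and collect powers.
The coefficient of x^2 in the expansion is -1/8, so p′′(0) = 2! * (-1/8) = -1/4.

-1/4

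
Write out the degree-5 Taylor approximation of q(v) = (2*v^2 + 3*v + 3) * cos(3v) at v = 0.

81*v^5/8 + 9*v^4/8 - 27*v^3/2 - 23*v^2/2 + 3*v + 3

Multiply each power in the prefactor through the base expansion.
q(0) = 3
q′(0) = 3
q′′(0) = -23
q′′′(0) = -81
q^(4)(0) = 27
q^(5)(0) = 1215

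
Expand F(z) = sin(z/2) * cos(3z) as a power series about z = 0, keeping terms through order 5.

Write out both Maclaurin series and multiply, keeping only the needed powers.

6841*z^5/3840 - 109*z^3/48 + z/2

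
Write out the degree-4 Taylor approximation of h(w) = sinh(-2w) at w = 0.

-4*w^3/3 - 2*w

Differentiate repeatedly and evaluate at the center.
h(0) = 0
h′(0) = -2
h′′(0) = 0
h′′′(0) = -8
h^(4)(0) = 0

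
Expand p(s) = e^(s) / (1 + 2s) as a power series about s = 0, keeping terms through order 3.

-29*s^3/6 + 5*s^2/2 - s + 1

Write out both Maclaurin series and multiply, keeping only the needed powers.
p(0) = 1
p′(0) = -1
p′′(0) = 5
p′′′(0) = -29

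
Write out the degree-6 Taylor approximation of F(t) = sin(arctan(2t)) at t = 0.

Compose series: expand the inner function first, then feed it into the outer expansion.

12*t^5 - 4*t^3 + 2*t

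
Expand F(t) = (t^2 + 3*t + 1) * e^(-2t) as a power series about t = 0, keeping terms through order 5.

2*t^5/5 - 4*t^4/3 + 8*t^3/3 - 3*t^2 + t + 1

Shift and add copies of the series according to the polynomial's terms.
[t^0] = 1;  [t^1] = 1;  [t^2] = -3;  [t^3] = 8/3;  [t^4] = -4/3;  [t^5] = 2/5.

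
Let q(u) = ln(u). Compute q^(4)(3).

-2/27

From the series, [(u - 3)^4] q = -1/324; multiply by 4! = 24 to get -2/27.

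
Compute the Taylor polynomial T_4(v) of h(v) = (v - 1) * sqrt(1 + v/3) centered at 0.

29*v^4/10368 - 7*v^3/432 + 13*v^2/72 + 5*v/6 - 1

Multiply each power in the prefactor through the base expansion.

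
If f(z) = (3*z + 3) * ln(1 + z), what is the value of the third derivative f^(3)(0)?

Shift and add copies of the series according to the polynomial's terms.
The coefficient of z^3 in the expansion is -1/2, so f′′′(0) = 3! * (-1/2) = -3.

-3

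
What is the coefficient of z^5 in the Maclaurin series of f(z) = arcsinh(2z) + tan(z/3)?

Combine the two series term by term.

1750/729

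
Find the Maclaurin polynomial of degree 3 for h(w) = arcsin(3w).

9*w^3/2 + 3*w

Apply the Taylor formula c_k = f^(k)(a)/k!.
h(0) = 0
h′(0) = 3
h′′(0) = 0
h′′′(0) = 27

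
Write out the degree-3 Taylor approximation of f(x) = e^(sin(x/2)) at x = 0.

Let u equal the inner series; expand the outer function in u and truncate.
f(0) = 1
f′(0) = 1/2
f′′(0) = 1/4
f′′′(0) = 0

x^2/8 + x/2 + 1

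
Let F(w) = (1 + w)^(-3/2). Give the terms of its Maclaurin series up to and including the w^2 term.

Differentiate repeatedly and evaluate at the center.
[w^0] = 1;  [w^1] = -3/2;  [w^2] = 15/8.

15*w^2/8 - 3*w/2 + 1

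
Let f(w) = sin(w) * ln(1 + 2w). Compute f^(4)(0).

Multiply the two series term by term and collect like powers.
From the series, [w^4] f = 7/3; multiply by 4! = 24 to get 56.

56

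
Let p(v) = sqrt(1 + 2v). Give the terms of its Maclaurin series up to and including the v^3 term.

Differentiate repeatedly and evaluate at the center.
p(0) = 1
p′(0) = 1
p′′(0) = -1
p′′′(0) = 3

v^3/2 - v^2/2 + v + 1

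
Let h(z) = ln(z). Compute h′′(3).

-1/9

From the series, [(z - 3)^2] h = -1/18; multiply by 2! = 2 to get -1/9.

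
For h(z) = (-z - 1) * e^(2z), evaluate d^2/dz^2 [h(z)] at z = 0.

Distribute the polynomial across the series and collect like powers.
The coefficient of z^2 in the expansion is -4, so h′′(0) = 2! * (-4) = -8.

-8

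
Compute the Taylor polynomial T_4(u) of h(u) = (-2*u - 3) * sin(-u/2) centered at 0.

Shift and add copies of the series according to the polynomial's terms.
h(0) = 0
h′(0) = 3/2
h′′(0) = 2
h′′′(0) = -3/8
h^(4)(0) = -1

-u^4/24 - u^3/16 + u^2 + 3*u/2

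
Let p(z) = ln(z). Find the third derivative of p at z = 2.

1/4

From the series, [(z - 2)^3] p = 1/24; multiply by 3! = 6 to get 1/4.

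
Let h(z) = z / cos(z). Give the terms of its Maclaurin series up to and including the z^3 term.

Write the quotient as an unknown series and match coefficients against numerator = denominator · series.
h(0) = 0
h′(0) = 1
h′′(0) = 0
h′′′(0) = 3

z^3/2 + z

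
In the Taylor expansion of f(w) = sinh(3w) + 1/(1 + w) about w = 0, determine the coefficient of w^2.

Add the two expansions coefficient-wise.
[w^0] = 1;  [w^1] = 2;  [w^2] = 1.
So c_2 = f′′(0)/2! = 1.

1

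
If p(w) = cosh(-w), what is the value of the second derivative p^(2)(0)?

1

The coefficient of w^2 in the expansion is 1/2, so p′′(0) = 2! * (1/2) = 1.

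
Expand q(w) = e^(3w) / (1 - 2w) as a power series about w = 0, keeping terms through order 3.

67*w^3/2 + 29*w^2/2 + 5*w + 1

Write out both Maclaurin series and multiply, keeping only the needed powers.
q(0) = 1
q′(0) = 5
q′′(0) = 29
q′′′(0) = 201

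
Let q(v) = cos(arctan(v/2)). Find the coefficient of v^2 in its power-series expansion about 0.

-1/8

Compose series: expand the inner function first, then feed it into the outer expansion.
q(0) = 1
q′(0) = 0
q′′(0) = -1/4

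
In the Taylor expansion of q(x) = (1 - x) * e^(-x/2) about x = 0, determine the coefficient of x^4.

Multiply each power in the prefactor through the base expansion.
q(0) = 1
q′(0) = -3/2
q′′(0) = 5/4
q′′′(0) = -7/8
q^(4)(0) = 9/16

3/128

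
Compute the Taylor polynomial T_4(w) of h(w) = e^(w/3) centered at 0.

[w^0] = 1;  [w^1] = 1/3;  [w^2] = 1/18;  [w^3] = 1/162;  [w^4] = 1/1944.

w^4/1944 + w^3/162 + w^2/18 + w/3 + 1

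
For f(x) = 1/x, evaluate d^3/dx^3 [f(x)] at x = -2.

-3/8

The coefficient of (x + 2)^3 in the expansion is -1/16, so f′′′(-2) = 3! * (-1/16) = -3/8.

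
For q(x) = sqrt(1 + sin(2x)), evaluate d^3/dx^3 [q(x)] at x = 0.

-1

Let u equal the inner series; expand the outer function in u and truncate.
From the series, [x^3] q = -1/6; multiply by 3! = 6 to get -1.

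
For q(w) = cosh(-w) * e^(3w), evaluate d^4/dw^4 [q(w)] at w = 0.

Expand each factor separately, then convolve coefficients.
The coefficient of w^4 in the expansion is 17/3, so q^(4)(0) = 4! * (17/3) = 136.

136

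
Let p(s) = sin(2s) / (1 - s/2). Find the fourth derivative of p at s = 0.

-10

Write out both Maclaurin series and multiply, keeping only the needed powers.
From the series, [s^4] p = -5/12; multiply by 4! = 24 to get -10.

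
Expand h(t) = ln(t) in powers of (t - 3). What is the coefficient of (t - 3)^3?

1/81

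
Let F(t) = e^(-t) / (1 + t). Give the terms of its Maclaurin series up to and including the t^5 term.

Multiply the two series term by term and collect like powers.

-163*t^5/60 + 65*t^4/24 - 8*t^3/3 + 5*t^2/2 - 2*t + 1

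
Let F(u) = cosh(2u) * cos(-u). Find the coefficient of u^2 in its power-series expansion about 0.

Take the Cauchy product of the two expansions.
F(0) = 1
F′(0) = 0
F′′(0) = 3
So c_2 = F′′(0)/2! = 3/2.

3/2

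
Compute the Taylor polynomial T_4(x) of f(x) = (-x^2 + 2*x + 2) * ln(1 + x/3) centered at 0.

2*x^4/27 - 34*x^3/81 + 5*x^2/9 + 2*x/3

Shift and add copies of the series according to the polynomial's terms.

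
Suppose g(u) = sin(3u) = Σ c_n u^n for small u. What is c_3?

[u^0] = 0;  [u^1] = 3;  [u^2] = 0;  [u^3] = -9/2.
So c_3 = g′′′(0)/3! = -9/2.

-9/2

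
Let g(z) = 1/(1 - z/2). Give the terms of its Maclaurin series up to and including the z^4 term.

Differentiate repeatedly and evaluate at the center.
[z^0] = 1;  [z^1] = 1/2;  [z^2] = 1/4;  [z^3] = 1/8;  [z^4] = 1/16.

z^4/16 + z^3/8 + z^2/4 + z/2 + 1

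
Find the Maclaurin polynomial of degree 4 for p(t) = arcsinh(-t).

t^3/6 - t

p(0) = 0
p′(0) = -1
p′′(0) = 0
p′′′(0) = 1
p^(4)(0) = 0
The Taylor polynomial is Σ p^(k)(0)/k! · t^k.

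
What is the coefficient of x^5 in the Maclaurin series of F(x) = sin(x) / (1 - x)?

Use 1/(1 - r) = Σ r^k on the denominator, then take the Cauchy product.
[x^0] = 0;  [x^1] = 1;  [x^2] = 1;  [x^3] = 5/6;  [x^4] = 5/6;  [x^5] = 101/120.

101/120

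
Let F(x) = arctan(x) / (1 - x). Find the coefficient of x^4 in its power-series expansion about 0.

2/3

Expand 1/(denominator) as a geometric series and multiply by the numerator's series.
F(0) = 0
F′(0) = 1
F′′(0) = 2
F′′′(0) = 4
F^(4)(0) = 16
Then c_k = F^(k)(0)/k! gives each Taylor coefficient.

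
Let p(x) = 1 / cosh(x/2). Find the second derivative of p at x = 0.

Invert the denominator's series and multiply.
From the series, [x^2] p = -1/8; multiply by 2! = 2 to get -1/4.

-1/4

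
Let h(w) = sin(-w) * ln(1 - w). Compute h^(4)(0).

Multiply the two series term by term and collect like powers.
The coefficient of w^4 in the expansion is 1/6, so h^(4)(0) = 4! * (1/6) = 4.

4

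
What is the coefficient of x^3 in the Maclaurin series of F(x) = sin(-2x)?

Apply the Taylor formula c_k = f^(k)(a)/k!.
F(0) = 0
F′(0) = -2
F′′(0) = 0
F′′′(0) = 8

4/3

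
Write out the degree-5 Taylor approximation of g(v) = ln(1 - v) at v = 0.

g(0) = 0
g′(0) = -1
g′′(0) = -1
g′′′(0) = -2
g^(4)(0) = -6
g^(5)(0) = -24

-v^5/5 - v^4/4 - v^3/3 - v^2/2 - v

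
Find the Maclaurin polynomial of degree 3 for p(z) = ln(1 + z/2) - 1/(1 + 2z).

193*z^3/24 - 33*z^2/8 + 5*z/2 - 1

Add the two expansions coefficient-wise.
p(0) = -1
p′(0) = 5/2
p′′(0) = -33/4
p′′′(0) = 193/4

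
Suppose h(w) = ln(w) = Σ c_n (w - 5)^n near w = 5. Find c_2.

[(w - 5)^0] = ln(5);  [(w - 5)^1] = 1/5;  [(w - 5)^2] = -1/50.

-1/50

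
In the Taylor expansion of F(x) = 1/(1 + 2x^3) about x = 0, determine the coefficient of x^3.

-2

F(0) = 1
F′(0) = 0
F′′(0) = 0
F′′′(0) = -12
So c_3 = F′′′(0)/3! = -2.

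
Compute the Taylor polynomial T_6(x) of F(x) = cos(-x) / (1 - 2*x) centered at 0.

Use 1/(1 - r) = Σ r^k on the denominator, then take the Cauchy product.
[x^0] = 1;  [x^1] = 2;  [x^2] = 7/2;  [x^3] = 7;  [x^4] = 337/24;  [x^5] = 337/12;  [x^6] = 40439/720.

40439*x^6/720 + 337*x^5/12 + 337*x^4/24 + 7*x^3 + 7*x^2/2 + 2*x + 1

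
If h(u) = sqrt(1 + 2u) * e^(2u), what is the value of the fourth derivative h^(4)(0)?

33

Take the Cauchy product of the two expansions.
The coefficient of u^4 in the expansion is 11/8, so h^(4)(0) = 4! * (11/8) = 33.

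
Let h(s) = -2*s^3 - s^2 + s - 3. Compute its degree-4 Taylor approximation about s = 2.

h(2) = -21
h′(2) = -27
h′′(2) = -26
h′′′(2) = -12
h^(4)(2) = 0
Dividing each by k! gives the coefficients c_0, ..., c_4.

-2*(s - 2)^3 - 13*(s - 2)^2 - 27*(s - 2) - 21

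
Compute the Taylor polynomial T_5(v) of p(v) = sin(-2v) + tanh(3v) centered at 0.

Add the two expansions coefficient-wise.
p(0) = 0
p′(0) = 1
p′′(0) = 0
p′′′(0) = -46
p^(4)(0) = 0
p^(5)(0) = 3856

482*v^5/15 - 23*v^3/3 + v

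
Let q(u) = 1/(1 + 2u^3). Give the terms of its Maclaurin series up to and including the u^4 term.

1 - 2*u^3

q(0) = 1
q′(0) = 0
q′′(0) = 0
q′′′(0) = -12
q^(4)(0) = 0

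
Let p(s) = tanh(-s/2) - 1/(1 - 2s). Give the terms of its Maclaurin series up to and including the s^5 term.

Combine the two series term by term.
p(0) = -1
p′(0) = -5/2
p′′(0) = -8
p′′′(0) = -191/4
p^(4)(0) = -384
p^(5)(0) = -7681/2
Dividing each by k! gives the coefficients c_0, ..., c_5.

-7681*s^5/240 - 16*s^4 - 191*s^3/24 - 4*s^2 - 5*s/2 - 1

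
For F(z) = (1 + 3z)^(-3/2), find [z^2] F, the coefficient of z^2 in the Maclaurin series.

Compute the successive derivatives at the expansion point and divide by k!.
[z^0] = 1;  [z^1] = -9/2;  [z^2] = 135/8.

135/8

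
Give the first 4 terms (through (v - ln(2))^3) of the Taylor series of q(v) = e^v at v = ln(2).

(v - ln(2))^3/3 + (v - ln(2))^2 + 2*(v - ln(2)) + 2

q(ln(2)) = 2
q′(ln(2)) = 2
q′′(ln(2)) = 2
q′′′(ln(2)) = 2
Dividing each by k! gives the coefficients c_0, ..., c_3.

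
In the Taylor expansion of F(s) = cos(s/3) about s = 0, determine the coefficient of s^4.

1/1944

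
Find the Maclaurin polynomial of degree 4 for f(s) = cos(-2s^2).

[s^0] = 1;  [s^1] = 0;  [s^2] = 0;  [s^3] = 0;  [s^4] = -2.

1 - 2*s^4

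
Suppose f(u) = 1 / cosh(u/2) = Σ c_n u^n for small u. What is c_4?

Invert the denominator's series and multiply.
[u^0] = 1;  [u^1] = 0;  [u^2] = -1/8;  [u^3] = 0;  [u^4] = 5/384.

5/384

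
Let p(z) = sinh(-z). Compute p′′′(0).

-1

Differentiate repeatedly and evaluate at the center.
From the series, [z^3] p = -1/6; multiply by 3! = 6 to get -1.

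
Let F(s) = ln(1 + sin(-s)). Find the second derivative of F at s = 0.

-1

Plug the Maclaurin series of the inner function into that of the outer and collect terms.
The coefficient of s^2 in the expansion is -1/2, so F′′(0) = 2! * (-1/2) = -1.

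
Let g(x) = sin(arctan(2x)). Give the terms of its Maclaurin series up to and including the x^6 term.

Plug the Maclaurin series of the inner function into that of the outer and collect terms.
g(0) = 0
g′(0) = 2
g′′(0) = 0
g′′′(0) = -24
g^(4)(0) = 0
g^(5)(0) = 1440
g^(6)(0) = 0
Dividing each by k! gives the coefficients c_0, ..., c_6.

12*x^5 - 4*x^3 + 2*x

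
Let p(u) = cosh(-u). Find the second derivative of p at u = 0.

1

From the series, [u^2] p = 1/2; multiply by 2! = 2 to get 1.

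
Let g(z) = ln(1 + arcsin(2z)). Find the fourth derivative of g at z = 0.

-160

Plug the Maclaurin series of the inner function into that of the outer and collect terms.
The coefficient of z^4 in the expansion is -20/3, so g^(4)(0) = 4! * (-20/3) = -160.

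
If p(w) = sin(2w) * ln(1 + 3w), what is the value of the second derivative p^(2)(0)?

Take the Cauchy product of the two expansions.
The coefficient of w^2 in the expansion is 6, so p′′(0) = 2! * (6) = 12.

12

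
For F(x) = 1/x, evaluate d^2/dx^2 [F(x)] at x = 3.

The coefficient of (x - 3)^2 in the expansion is 1/27, so F′′(3) = 2! * (1/27) = 2/27.

2/27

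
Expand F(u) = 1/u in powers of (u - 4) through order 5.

-(u - 4)^5/4096 + (u - 4)^4/1024 - (u - 4)^3/256 + (u - 4)^2/64 - (u - 4)/16 + 1/4

Use the known series and substitute for the argument.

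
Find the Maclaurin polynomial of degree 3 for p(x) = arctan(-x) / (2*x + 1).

Use 1/(1 - r) = Σ r^k on the denominator, then take the Cauchy product.
p(0) = 0
p′(0) = -1
p′′(0) = 4
p′′′(0) = -22
Then c_k = p^(k)(0)/k! gives each Taylor coefficient.

-11*x^3/3 + 2*x^2 - x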